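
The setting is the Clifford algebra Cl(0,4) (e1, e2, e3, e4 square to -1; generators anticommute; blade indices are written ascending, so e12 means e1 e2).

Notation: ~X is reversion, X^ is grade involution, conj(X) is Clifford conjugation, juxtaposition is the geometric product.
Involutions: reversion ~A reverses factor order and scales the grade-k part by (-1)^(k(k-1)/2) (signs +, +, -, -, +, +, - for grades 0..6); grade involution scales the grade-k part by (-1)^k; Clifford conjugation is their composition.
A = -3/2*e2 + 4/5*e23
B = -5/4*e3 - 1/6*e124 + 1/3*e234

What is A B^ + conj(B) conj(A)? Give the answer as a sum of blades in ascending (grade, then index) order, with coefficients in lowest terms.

first term: -e2 + 4/15*e4 - 1/4*e14 - 15/8*e23 - 1/2*e34 + 2/15*e134
second term: -e2 + 4/15*e4 - 1/4*e14 - 15/8*e23 - 1/2*e34 - 2/15*e134
Answer: -2*e2 + 8/15*e4 - 1/2*e14 - 15/4*e23 - e34


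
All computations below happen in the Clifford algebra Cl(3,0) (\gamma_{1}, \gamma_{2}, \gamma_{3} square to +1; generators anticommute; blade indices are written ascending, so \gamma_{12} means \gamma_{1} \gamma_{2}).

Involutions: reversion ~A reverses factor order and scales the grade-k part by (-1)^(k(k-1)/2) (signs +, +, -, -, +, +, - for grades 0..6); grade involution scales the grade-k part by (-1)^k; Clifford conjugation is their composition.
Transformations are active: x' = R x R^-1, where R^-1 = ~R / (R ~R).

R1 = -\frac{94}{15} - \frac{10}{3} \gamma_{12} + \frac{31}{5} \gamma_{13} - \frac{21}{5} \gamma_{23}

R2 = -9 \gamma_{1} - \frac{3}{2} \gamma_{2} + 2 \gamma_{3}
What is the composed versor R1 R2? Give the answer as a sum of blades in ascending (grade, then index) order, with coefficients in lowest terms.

Distribute over the terms of R2 (each basis-blade product reordered to ascending indices, repeated generators contracted through their squares):
R1 (-9 \gamma_{1}) = \frac{282}{5} \gamma_{1} - 30 \gamma_{2} + \frac{279}{5} \gamma_{3} + \frac{189}{5} \gamma_{123}
R1 (-\frac{3}{2} \gamma_{2}) = 5 \gamma_{1} + \frac{47}{5} \gamma_{2} - \frac{63}{10} \gamma_{3} + \frac{93}{10} \gamma_{123}
R1 (2 \gamma_{3}) = \frac{62}{5} \gamma_{1} - \frac{42}{5} \gamma_{2} - \frac{188}{15} \gamma_{3} - \frac{20}{3} \gamma_{123}
Summing the partial products and collecting blades:
Answer: \frac{369}{5} \gamma_{1} - 29 \gamma_{2} + \frac{1109}{30} \gamma_{3} + \frac{1213}{30} \gamma_{123}


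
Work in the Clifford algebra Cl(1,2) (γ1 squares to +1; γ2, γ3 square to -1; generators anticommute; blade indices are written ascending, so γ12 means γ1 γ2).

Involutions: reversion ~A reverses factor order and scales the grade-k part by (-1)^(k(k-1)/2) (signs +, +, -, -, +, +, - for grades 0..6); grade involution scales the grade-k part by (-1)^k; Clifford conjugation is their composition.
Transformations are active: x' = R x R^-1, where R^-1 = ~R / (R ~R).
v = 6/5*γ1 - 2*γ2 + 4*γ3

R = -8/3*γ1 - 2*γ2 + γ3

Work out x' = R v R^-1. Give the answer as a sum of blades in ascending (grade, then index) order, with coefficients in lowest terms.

~R = -8/3*γ1 - 2*γ2 + γ3, and R ~R = 19/9, so R^-1 = ~R / (19/9).
R v = -56/5 + 116/15*γ12 - 178/15*γ13 - 6*γ23
Answer: 2574/95*γ1 + 2206/95*γ2 - 1388/95*γ3


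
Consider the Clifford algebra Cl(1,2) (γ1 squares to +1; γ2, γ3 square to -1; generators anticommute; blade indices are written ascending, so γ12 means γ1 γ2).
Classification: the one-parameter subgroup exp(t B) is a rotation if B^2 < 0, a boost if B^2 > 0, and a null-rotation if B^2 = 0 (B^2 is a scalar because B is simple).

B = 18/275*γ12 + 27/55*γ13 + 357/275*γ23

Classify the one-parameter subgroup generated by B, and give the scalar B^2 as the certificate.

B^2 term by term: the squares give (18/275)^2*(γ12)^2 + (27/55)^2*(γ13)^2 + (357/275)^2*(γ23)^2 = 324/75625*(+1) + 729/3025*(+1) + 127449/75625*(-1) = -36/25 (each basis 2-blade squares to minus the product of its generators' squares); cross terms between blades sharing an index anticommute and cancel. So B^2 = -36/25.
Answer: rotation, certificate B^2 = -36/25. The class reads off the invariant scalar -36/25 directly.


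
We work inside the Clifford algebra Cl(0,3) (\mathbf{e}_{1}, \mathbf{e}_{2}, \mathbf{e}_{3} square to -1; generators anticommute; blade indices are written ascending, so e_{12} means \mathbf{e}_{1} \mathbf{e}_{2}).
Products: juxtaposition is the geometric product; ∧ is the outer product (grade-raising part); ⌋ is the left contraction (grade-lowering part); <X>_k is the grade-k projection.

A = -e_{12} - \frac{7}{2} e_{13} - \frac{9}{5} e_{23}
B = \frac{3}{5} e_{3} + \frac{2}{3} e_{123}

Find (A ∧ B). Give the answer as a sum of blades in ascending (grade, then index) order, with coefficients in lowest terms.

step 1: -\frac{3}{5} e_{123}
Answer: -\frac{3}{5} e_{123}


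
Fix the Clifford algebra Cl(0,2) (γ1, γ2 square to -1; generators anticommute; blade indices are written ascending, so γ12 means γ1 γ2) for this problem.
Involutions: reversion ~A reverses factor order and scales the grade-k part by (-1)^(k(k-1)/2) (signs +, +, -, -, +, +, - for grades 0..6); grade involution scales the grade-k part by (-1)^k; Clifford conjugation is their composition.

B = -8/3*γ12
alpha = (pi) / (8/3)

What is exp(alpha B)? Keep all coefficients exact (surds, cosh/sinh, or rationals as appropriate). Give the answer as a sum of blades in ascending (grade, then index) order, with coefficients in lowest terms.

B^2 = (-8/3)^2*(γ12)^2 = 64/9*(-1) = -64/9 (a basis 2-blade squares to minus the product of its generators' squares).
B^2 = -64/9 — circular case — the even/odd split gives cos and sin: l = 8/3, alpha*l = pi, so exp(alpha B) = cos(pi) + (sin(pi)/(8/3))*B = -1 + (0)*B.
Answer: -1


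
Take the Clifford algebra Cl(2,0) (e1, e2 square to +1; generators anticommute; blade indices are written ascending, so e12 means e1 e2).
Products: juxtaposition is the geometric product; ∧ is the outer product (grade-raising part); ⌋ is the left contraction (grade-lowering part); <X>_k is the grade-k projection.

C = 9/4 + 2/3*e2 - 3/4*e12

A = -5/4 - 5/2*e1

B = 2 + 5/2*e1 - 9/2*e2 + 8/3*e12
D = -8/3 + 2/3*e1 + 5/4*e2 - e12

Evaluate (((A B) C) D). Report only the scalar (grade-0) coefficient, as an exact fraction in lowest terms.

step 1: -35/4 - 65/8*e1 - 25/24*e2 + 95/12*e12
step 2: -130/9 - 1985/144*e1 - 25/12*e2 + 455/24*e12
step 3: 19735/432 + 42115/864*e1 - 545/48*e2 - 3325/64*e12
Answer: 19735/432


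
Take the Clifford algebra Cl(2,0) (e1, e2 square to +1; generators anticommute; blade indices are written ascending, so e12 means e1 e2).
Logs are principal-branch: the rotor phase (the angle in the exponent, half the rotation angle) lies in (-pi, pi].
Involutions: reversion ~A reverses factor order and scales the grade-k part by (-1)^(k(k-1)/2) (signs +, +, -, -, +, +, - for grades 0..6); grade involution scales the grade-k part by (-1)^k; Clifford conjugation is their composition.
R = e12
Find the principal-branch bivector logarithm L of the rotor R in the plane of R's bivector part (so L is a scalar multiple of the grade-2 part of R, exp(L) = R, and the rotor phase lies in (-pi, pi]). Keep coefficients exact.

The scalar part of R is 0, which fixes the principal-branch rotor phase; the unit plane is then the bivector part divided by the sine of that phase, and L is that plane scaled by the phase.
Concretely: cos(phase) = 0 gives phase = ±pi/2, and since phase/sin(phase) is even the sign is immaterial: L = (phase/sin(phase)) * <R>_2 = (pi/2) * <R>_2.
Answer: pi/2*e12


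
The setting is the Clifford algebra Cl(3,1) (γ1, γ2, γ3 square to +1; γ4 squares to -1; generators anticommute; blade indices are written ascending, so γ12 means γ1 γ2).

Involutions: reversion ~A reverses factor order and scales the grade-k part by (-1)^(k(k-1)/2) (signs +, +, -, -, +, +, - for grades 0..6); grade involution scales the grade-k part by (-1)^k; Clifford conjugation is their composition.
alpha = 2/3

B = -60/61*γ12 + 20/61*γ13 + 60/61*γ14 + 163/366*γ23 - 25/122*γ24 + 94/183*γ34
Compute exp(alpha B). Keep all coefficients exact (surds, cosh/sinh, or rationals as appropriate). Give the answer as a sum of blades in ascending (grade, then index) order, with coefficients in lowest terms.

B^2 term by term: the squares give (-60/61)^2*(γ12)^2 + (20/61)^2*(γ13)^2 + (60/61)^2*(γ14)^2 + (163/366)^2*(γ23)^2 + (-25/122)^2*(γ24)^2 + (94/183)^2*(γ34)^2 = 3600/3721*(-1) + 400/3721*(-1) + 3600/3721*(+1) + 26569/133956*(-1) + 625/14884*(+1) + 8836/33489*(+1) = 0 (each basis 2-blade squares to minus the product of its generators' squares); cross terms between blades sharing an index anticommute and cancel; the commuting (index-disjoint) pairs give grade-4 terms 2*c*c'*(blade product), which cancel blade by blade — γ1234: -3760/3721 + 500/3721 + 3260/3721 = 0 — confirming B is simple. So B^2 = 0.
B^2 = 0, hence only two terms survive: exp(alpha B) = 1 + alpha B (parabolic case).
Answer: 1 - 40/61*γ12 + 40/183*γ13 + 40/61*γ14 + 163/549*γ23 - 25/183*γ24 + 188/549*γ34


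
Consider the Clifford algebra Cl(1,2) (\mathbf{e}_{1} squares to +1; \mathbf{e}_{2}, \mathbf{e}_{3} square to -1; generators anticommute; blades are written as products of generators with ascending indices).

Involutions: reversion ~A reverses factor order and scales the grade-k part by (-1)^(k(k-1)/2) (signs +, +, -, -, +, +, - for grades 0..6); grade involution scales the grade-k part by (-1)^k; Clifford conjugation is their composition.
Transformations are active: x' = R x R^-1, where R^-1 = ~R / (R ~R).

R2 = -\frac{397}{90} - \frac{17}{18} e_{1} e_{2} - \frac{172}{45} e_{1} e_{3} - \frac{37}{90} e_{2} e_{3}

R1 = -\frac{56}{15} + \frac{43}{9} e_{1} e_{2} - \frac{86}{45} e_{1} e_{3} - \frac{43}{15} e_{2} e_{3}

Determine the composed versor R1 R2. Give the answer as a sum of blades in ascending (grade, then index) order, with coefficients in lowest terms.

Distribute over the terms of R1 (each basis-blade product reordered to ascending indices, repeated generators contracted through their squares):
(-\frac{56}{15}) R2 = \frac{11116}{675} + \frac{476}{135} e_{1} e_{2} + \frac{9632}{675} e_{1} e_{3} + \frac{1036}{675} e_{2} e_{3}
(\frac{43}{9} e_{1} e_{2}) R2 = -\frac{731}{162} - \frac{17071}{810} e_{1} e_{2} + \frac{1591}{810} e_{1} e_{3} + \frac{7396}{405} e_{2} e_{3}
(-\frac{86}{45} e_{1} e_{3}) R2 = \frac{14792}{2025} + \frac{1591}{2025} e_{1} e_{2} + \frac{17071}{2025} e_{1} e_{3} + \frac{731}{405} e_{2} e_{3}
(-\frac{43}{15} e_{2} e_{3}) R2 = -\frac{1591}{1350} - \frac{7396}{675} e_{1} e_{2} + \frac{731}{270} e_{1} e_{3} + \frac{17071}{1350} e_{2} e_{3}
Summing the partial products and collecting blades:
Answer: \frac{36616}{2025} - \frac{37423}{1350} e_{1} e_{2} + \frac{55427}{2025} e_{1} e_{3} + \frac{5137}{150} e_{2} e_{3}


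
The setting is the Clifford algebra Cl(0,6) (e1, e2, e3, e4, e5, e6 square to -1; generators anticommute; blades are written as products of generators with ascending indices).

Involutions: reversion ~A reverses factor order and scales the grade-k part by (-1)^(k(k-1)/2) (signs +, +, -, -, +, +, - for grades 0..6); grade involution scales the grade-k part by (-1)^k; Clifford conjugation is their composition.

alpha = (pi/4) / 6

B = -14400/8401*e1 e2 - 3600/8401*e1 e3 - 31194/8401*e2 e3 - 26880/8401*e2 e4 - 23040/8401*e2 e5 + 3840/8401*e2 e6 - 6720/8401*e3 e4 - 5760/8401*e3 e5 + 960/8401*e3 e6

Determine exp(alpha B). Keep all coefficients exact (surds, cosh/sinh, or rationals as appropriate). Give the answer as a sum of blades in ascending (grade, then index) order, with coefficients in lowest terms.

B^2 term by term: the squares give (-14400/8401)^2*(e1 e2)^2 + (-3600/8401)^2*(e1 e3)^2 + (-31194/8401)^2*(e2 e3)^2 + (-26880/8401)^2*(e2 e4)^2 + (-23040/8401)^2*(e2 e5)^2 + (3840/8401)^2*(e2 e6)^2 + (-6720/8401)^2*(e3 e4)^2 + (-5760/8401)^2*(e3 e5)^2 + (960/8401)^2*(e3 e6)^2 = 207360000/70576801*(-1) + 12960000/70576801*(-1) + 973065636/70576801*(-1) + 722534400/70576801*(-1) + 530841600/70576801*(-1) + 14745600/70576801*(-1) + 45158400/70576801*(-1) + 33177600/70576801*(-1) + 921600/70576801*(-1) = -36 (each basis 2-blade squares to minus the product of its generators' squares); cross terms between blades sharing an index anticommute and cancel; the commuting (index-disjoint) pairs give grade-4 terms 2*c*c'*(blade product), which cancel blade by blade — e1 e2 e3 e4: 193536000/70576801 - 193536000/70576801 = 0; e1 e2 e3 e5: 165888000/70576801 - 165888000/70576801 = 0; e1 e2 e3 e6: -27648000/70576801 + 27648000/70576801 = 0; e2 e3 e4 e5: -309657600/70576801 + 309657600/70576801 = 0; e2 e3 e4 e6: 51609600/70576801 - 51609600/70576801 = 0; e2 e3 e5 e6: 44236800/70576801 - 44236800/70576801 = 0 — confirming B is simple. So B^2 = -36.
B^2 = -36 — the series telescopes trigonometrically here: l = 6, alpha*l = pi/4, so exp(alpha B) = cos(pi/4) + (sin(pi/4)/6)*B = sqrt(2)/2 + (sqrt(2)/12)*B.
Answer: sqrt(2)/2 - 1200*sqrt(2)/8401*e1 e2 - 300*sqrt(2)/8401*e1 e3 - 5199*sqrt(2)/16802*e2 e3 - 2240*sqrt(2)/8401*e2 e4 - 1920*sqrt(2)/8401*e2 e5 + 320*sqrt(2)/8401*e2 e6 - 560*sqrt(2)/8401*e3 e4 - 480*sqrt(2)/8401*e3 e5 + 80*sqrt(2)/8401*e3 e6


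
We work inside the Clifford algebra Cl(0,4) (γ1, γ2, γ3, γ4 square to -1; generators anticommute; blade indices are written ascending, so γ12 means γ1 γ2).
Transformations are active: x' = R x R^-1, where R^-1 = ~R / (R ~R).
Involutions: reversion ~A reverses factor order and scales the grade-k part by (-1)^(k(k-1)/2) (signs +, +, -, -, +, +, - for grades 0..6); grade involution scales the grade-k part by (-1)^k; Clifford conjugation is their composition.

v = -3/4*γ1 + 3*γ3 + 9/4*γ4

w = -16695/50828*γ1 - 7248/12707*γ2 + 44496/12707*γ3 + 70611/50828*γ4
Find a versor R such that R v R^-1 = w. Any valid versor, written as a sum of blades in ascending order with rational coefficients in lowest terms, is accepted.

Here q(v) = q(w) = -117/8; the classical choice R = v + w = -13704/12707*γ1 - 7248/12707*γ2 + 82617/12707*γ3 + 92487/25414*γ4 then realises v -> w under the sandwich.
Answer: -13704/12707*γ1 - 7248/12707*γ2 + 82617/12707*γ3 + 92487/25414*γ4


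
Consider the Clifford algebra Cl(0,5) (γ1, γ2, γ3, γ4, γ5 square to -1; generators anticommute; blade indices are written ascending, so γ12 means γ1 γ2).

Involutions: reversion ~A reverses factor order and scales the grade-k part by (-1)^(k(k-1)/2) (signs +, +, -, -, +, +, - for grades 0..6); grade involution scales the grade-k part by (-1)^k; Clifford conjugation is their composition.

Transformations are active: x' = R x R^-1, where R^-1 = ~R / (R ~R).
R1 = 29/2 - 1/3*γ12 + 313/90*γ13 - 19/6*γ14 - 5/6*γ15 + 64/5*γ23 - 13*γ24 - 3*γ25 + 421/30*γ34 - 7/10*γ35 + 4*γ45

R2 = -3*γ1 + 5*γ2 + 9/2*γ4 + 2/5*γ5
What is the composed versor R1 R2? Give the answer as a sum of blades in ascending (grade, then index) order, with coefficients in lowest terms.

Distribute over the terms of R2 (each basis-blade product reordered to ascending indices, repeated generators contracted through their squares):
R1 (-3*γ1) = -87/2*γ1 + γ2 - 313/30*γ3 + 19/2*γ4 + 5/2*γ5 - 192/5*γ123 + 39*γ124 + 9*γ125 - 421/10*γ134 + 21/10*γ135 - 12*γ145
R1 (5*γ2) = 5/3*γ1 + 145/2*γ2 + 64*γ3 - 65*γ4 - 15*γ5 - 313/18*γ123 + 95/6*γ124 + 25/6*γ125 + 421/6*γ234 - 7/2*γ235 + 20*γ245
R1 (9/2*γ4) = 57/4*γ1 + 117/2*γ2 - 1263/20*γ3 + 261/4*γ4 + 18*γ5 - 3/2*γ124 + 313/20*γ134 + 15/4*γ145 + 288/5*γ234 + 27/2*γ245 + 63/20*γ345
R1 (2/5*γ5) = 1/3*γ1 + 6/5*γ2 + 7/25*γ3 - 8/5*γ4 + 29/5*γ5 - 2/15*γ125 + 313/225*γ135 - 19/15*γ145 + 128/25*γ235 - 26/5*γ245 + 421/75*γ345
Summing the partial products and collecting blades:
Answer: -109/4*γ1 + 666/5*γ2 - 2791/300*γ3 + 163/20*γ4 + 113/10*γ5 - 5021/90*γ123 + 160/3*γ124 + 391/30*γ125 - 529/20*γ134 + 1571/450*γ135 - 571/60*γ145 + 3833/30*γ234 + 81/50*γ235 + 283/10*γ245 + 2629/300*γ345


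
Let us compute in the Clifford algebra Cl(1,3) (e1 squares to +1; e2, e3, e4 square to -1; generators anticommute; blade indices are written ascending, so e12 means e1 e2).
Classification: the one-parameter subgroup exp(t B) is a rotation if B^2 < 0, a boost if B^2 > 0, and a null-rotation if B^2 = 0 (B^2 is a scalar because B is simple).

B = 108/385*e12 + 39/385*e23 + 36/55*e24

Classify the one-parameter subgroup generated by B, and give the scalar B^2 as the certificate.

B^2 term by term: the squares give (108/385)^2*(e12)^2 + (39/385)^2*(e23)^2 + (36/55)^2*(e24)^2 = 11664/148225*(+1) + 1521/148225*(-1) + 1296/3025*(-1) = -9/25 (each basis 2-blade squares to minus the product of its generators' squares); cross terms between blades sharing an index anticommute and cancel. So B^2 = -9/25.
Answer: rotation, certificate B^2 = -9/25. B^2 = -9/25 is basis-independent, so its sign is the whole story.


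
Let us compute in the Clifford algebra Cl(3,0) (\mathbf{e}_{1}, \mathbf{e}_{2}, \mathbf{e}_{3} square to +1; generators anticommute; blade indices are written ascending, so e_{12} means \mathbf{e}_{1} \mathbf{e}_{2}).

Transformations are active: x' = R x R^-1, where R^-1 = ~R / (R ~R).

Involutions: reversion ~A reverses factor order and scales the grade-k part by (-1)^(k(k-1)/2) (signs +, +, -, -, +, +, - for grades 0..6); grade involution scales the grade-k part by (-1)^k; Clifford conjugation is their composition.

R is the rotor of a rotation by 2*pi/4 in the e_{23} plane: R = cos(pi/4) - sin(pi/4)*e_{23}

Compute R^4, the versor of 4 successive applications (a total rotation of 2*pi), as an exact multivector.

The rotor phase is half the rotation angle and phases add under composition, so 4 steps in the e_{23} plane accumulate phase 4*(pi/4) = \pi: R^4 = cos(\pi) - sin(\pi)*e_{23}.
cos(\pi) = -1 and sin(\pi) = 0, so R^4 = -1. The total rotation 2*pi is 1 full turn, so every vector returns to itself, yet the rotor is -1, on the OTHER sheet of the double cover (an odd number of 2*pi turns).
Answer: -1


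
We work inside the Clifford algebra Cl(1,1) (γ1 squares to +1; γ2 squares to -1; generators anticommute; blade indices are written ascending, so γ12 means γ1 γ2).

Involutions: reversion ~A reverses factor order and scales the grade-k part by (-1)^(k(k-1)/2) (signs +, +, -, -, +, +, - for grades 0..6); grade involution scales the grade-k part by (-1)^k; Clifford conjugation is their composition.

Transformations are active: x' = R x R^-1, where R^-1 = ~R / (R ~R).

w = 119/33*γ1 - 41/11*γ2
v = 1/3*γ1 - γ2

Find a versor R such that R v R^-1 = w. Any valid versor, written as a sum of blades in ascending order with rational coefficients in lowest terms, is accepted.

Since q(v) = q(w) = -8/9, the sum R = v + w = 130/33*γ1 - 52/11*γ2 does the job whenever invertible.
Answer: 130/33*γ1 - 52/11*γ2


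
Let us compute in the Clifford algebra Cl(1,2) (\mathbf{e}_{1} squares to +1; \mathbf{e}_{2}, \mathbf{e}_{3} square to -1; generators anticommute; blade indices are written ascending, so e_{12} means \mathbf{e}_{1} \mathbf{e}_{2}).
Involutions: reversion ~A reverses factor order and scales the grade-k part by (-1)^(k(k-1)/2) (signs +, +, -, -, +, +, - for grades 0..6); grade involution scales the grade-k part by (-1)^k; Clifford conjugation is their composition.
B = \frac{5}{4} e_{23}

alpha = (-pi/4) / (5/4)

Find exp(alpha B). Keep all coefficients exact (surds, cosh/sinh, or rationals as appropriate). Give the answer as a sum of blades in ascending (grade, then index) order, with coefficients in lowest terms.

B^2 = (\frac{5}{4})^2*(e_{23})^2 = \frac{25}{16}*(-1) = -\frac{25}{16} (a basis 2-blade squares to minus the product of its generators' squares).
B^2 = -\frac{25}{16} — since the square is negative, the closed form is circular: l = \frac{5}{4}, alpha*l = - \frac{\pi}{4}, so exp(alpha B) = cos(- \frac{\pi}{4}) + (sin(- \frac{\pi}{4})/(\frac{5}{4}))*B = \frac{\sqrt{2}}{2} + (- \frac{2 \sqrt{2}}{5})*B.
Answer: \frac{\sqrt{2}}{2} - \frac{\sqrt{2}}{2} e_{23}


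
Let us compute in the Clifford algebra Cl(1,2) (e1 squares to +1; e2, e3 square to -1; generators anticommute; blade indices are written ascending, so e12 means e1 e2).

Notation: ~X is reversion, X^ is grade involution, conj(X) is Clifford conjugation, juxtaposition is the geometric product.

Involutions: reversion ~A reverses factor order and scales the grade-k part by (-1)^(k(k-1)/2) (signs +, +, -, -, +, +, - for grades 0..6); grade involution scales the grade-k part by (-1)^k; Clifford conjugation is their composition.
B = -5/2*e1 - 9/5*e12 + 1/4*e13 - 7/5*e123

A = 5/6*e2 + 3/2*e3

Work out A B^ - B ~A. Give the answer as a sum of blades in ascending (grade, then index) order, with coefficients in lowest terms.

first term: -9/8*e1 - 251/60*e12 - 31/12*e13 - 349/120*e123
second term: 9/8*e1 + 1/60*e12 - 59/12*e13 - 349/120*e123
Answer: -9/4*e1 - 21/5*e12 + 7/3*e13


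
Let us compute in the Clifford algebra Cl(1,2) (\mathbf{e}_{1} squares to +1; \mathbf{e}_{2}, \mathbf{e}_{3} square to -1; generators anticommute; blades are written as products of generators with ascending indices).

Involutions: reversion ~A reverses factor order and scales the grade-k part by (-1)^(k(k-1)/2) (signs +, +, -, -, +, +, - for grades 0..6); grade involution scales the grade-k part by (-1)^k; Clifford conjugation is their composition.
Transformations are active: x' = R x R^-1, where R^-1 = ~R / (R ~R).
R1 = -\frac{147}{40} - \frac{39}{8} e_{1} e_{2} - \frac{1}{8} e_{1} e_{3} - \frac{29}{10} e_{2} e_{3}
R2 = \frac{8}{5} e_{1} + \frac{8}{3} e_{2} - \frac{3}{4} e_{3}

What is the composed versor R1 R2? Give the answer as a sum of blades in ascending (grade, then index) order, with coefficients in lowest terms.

Distribute over the terms of R2 (each basis-blade product reordered to ascending indices, repeated generators contracted through their squares):
R1 (\frac{8}{5} e_{1}) = -\frac{147}{25} e_{1} + \frac{39}{5} e_{2} + \frac{1}{5} e_{3} - \frac{116}{25} e_{1} e_{2} e_{3}
R1 (\frac{8}{3} e_{2}) = 13 e_{1} - \frac{49}{5} e_{2} - \frac{116}{15} e_{3} + \frac{1}{3} e_{1} e_{2} e_{3}
R1 (-\frac{3}{4} e_{3}) = -\frac{3}{32} e_{1} - \frac{87}{40} e_{2} + \frac{441}{160} e_{3} + \frac{117}{32} e_{1} e_{2} e_{3}
Summing the partial products and collecting blades:
Answer: \frac{5621}{800} e_{1} - \frac{167}{40} e_{2} - \frac{2293}{480} e_{3} - \frac{1561}{2400} e_{1} e_{2} e_{3}


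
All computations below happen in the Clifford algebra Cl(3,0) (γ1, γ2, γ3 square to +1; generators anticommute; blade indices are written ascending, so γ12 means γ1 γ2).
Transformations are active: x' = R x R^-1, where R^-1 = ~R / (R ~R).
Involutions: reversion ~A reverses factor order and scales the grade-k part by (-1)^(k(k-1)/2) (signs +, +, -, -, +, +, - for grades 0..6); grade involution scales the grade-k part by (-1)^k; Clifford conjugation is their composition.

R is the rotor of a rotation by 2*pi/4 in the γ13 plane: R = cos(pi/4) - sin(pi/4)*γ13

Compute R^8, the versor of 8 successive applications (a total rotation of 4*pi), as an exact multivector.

The rotor phase is half the rotation angle and phases add under composition, so 8 steps in the γ13 plane accumulate phase 8*(pi/4) = 2*pi: R^8 = cos(2*pi) - sin(2*pi)*γ13.
cos(2*pi) = 1 and sin(2*pi) = 0, so R^8 = 1. The total rotation 4*pi is 2 full turns, so every vector returns to itself, yet the rotor is +1, back on the identity sheet (an even number of 2*pi turns).
Answer: 1


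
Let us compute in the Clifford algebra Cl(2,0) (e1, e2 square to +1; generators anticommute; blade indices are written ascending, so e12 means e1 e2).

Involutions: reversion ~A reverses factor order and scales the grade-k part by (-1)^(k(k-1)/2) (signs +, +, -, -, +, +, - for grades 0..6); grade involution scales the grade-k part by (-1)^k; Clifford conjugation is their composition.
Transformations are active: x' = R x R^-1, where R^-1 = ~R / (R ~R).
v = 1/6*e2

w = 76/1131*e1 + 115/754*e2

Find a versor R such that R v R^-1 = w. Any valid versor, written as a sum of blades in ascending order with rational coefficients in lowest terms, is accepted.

Why this works: both vectors square to 1/36, so q(v) = q(w) and R = v + w = 76/1131*e1 + 361/1131*e2 carries v to w — its own direction survives, the complement (v - w)/2 flips.
Answer: 76/1131*e1 + 361/1131*e2


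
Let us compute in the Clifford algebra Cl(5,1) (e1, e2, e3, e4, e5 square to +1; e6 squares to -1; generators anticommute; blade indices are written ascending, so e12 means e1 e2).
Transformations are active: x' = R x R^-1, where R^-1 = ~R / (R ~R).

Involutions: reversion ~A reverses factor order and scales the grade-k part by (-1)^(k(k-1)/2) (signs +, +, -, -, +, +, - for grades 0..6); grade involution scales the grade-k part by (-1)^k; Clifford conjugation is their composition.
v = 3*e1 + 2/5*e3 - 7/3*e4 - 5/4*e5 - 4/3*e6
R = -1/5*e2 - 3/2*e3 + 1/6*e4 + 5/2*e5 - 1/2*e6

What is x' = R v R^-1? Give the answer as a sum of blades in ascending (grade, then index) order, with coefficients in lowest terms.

~R = -1/5*e2 - 3/2*e3 + 1/6*e4 + 5/2*e5 - 1/2*e6, and R ~R = 3743/450, so R^-1 = ~R / (3743/450).
R v = -1721/360 + 3/5*e12 + 9/2*e13 - 1/2*e14 - 15/2*e15 + 3/2*e16 - 2/25*e23 + 7/15*e24 + 1/4*e25 + 4/15*e26 + 103/30*e34 + 7/8*e35 + 11/5*e36 + 45/8*e45 - 25/18*e46 - 95/24*e56
Answer: -3*e1 + 1721/7486*e2 + 99131/74860*e3 + 96199/44916*e4 - 12155/7486*e5 + 85703/44916*e6


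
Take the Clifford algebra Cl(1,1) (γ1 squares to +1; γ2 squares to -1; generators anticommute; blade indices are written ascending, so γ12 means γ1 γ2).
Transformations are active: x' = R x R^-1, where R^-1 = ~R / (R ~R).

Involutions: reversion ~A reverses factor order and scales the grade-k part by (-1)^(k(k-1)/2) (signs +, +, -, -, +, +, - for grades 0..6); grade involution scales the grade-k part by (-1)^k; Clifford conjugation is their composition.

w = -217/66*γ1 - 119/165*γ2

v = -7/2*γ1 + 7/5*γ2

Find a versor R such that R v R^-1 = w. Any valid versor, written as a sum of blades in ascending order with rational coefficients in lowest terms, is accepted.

Construction: equal norms (both 1029/100) license R = v + w = -224/33*γ1 + 112/165*γ2 — nothing changes along that direction, while (v - w)/2 changes sign, so v maps onto w.
Answer: -224/33*γ1 + 112/165*γ2


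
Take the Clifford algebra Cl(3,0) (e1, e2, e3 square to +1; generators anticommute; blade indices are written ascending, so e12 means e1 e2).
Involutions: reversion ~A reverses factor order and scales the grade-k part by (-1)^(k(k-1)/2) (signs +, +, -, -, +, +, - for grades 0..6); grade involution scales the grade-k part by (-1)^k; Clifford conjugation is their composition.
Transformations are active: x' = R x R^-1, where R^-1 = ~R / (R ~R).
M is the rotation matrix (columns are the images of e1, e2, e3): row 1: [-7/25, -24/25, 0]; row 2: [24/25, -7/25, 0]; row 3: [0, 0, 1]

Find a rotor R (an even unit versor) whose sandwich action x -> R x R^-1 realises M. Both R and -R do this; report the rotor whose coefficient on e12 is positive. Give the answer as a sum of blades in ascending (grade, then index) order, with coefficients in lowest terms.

Method: write R = a + b12*e12 + b13*e13 + b23*e23 with a^2 + b12^2 + b13^2 + b23^2 = 1 (so R^-1 = ~R). Expanding the columns R e_j ~R gives tr M = 4a^2 - 1 and, from the antisymmetric part, M21 - M12 = -4a*b12, M13 - M31 = 4a*b13, M32 - M23 = -4a*b23.
Here tr M = 11/25, so a^2 = (1 + tr M)/4 = 9/25 and a = ±3/5. Taking a = 3/5: M21 - M12 = 48/25, M13 - M31 = 0, M32 - M23 = 0, giving b12 = -4/5, b13 = 0, b23 = 0, i.e. R = 3/5 - 4/5*e12.
Its e12 coefficient is negative, so report the other preimage -R.
Answer: -3/5 + 4/5*e12. Key observation: the double cover Spin(3) -> SO(3) sends R and -R to the same matrix (trace 11/25 here), so the stated sign of the e12 coefficient is what selects one sheet.


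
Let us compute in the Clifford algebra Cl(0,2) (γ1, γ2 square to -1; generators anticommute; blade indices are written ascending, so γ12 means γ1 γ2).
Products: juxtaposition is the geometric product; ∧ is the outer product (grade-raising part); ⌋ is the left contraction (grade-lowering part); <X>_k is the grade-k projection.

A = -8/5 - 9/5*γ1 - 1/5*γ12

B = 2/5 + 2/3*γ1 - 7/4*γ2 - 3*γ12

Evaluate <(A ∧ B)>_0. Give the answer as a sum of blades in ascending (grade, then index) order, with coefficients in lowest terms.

step 1: -16/25 - 134/75*γ1 + 14/5*γ2 + 787/100*γ12
step 2: -16/25
Answer: -16/25


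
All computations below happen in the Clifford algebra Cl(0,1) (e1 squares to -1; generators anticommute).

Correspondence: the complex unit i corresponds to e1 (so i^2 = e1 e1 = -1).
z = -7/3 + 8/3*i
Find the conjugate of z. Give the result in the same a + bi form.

In blades: z = -7/3 + 8/3*e1.
Conjugation here is Clifford conjugation: the scalar is fixed and the grade-1 and grade-2 blades all flip sign, giving -7/3 - 8/3*e1; translating back:
Answer: -7/3 - 8/3*i


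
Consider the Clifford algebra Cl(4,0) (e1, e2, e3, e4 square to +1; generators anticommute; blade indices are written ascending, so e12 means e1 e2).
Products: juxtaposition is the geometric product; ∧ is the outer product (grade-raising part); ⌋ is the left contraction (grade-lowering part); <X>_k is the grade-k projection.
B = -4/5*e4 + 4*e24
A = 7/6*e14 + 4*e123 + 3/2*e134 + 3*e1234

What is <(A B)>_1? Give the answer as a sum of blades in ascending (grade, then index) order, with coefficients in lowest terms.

step 1: -14/15*e1 - 14/3*e12 + 54/5*e13 + 18/5*e123 - 16*e134 - 16/5*e1234
step 2: -14/15*e1
Answer: -14/15*e1


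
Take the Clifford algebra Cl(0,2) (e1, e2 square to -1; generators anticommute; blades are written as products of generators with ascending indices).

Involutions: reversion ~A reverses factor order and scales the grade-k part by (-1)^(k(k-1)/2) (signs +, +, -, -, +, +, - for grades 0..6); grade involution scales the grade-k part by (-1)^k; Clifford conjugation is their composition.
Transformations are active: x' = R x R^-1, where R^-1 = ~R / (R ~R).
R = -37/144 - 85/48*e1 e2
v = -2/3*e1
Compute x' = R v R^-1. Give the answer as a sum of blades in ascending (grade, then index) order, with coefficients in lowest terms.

~R = -37/144 + 85/48*e1 e2, and R ~R = 33197/10368, so R^-1 = ~R / (33197/10368).
R v = 37/216*e1 + 85/72*e2
Answer: 63656/99591*e1 - 6290/33197*e2


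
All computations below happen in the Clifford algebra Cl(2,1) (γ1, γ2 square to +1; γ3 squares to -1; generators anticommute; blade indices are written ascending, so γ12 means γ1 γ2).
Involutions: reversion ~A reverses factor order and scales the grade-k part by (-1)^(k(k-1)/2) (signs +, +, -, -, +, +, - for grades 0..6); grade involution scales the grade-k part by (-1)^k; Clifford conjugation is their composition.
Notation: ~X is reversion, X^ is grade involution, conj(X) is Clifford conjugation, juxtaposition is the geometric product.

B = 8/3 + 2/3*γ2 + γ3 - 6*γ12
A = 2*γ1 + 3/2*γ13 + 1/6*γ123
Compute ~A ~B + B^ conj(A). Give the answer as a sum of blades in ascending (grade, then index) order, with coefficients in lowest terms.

first term: 41/6*γ1 + 12*γ2 + γ3 + 3/2*γ12 - 17/9*γ13 - 9*γ23 + 5/9*γ123
second term: -23/6*γ1 - 12*γ2 + γ3 - 7/6*γ12 - 53/9*γ13 - 9*γ23 - 5/9*γ123
Answer: 3*γ1 + 2*γ3 + 1/3*γ12 - 70/9*γ13 - 18*γ23


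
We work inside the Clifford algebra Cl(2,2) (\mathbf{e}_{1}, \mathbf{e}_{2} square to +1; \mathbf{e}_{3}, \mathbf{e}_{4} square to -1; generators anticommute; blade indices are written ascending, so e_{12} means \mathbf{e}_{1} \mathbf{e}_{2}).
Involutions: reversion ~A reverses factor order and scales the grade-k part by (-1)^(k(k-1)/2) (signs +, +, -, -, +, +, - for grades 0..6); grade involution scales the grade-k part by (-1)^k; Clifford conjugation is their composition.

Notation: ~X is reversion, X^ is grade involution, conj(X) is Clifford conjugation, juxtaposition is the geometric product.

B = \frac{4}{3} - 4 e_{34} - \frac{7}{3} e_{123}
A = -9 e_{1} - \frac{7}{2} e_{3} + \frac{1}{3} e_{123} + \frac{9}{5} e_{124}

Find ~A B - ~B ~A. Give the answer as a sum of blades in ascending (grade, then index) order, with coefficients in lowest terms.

first term: \frac{7}{9} - 12 e_{1} - \frac{14}{3} e_{3} - 14 e_{4} - \frac{49}{6} e_{12} + 21 e_{23} + \frac{21}{5} e_{34} + \frac{304}{45} e_{123} - \frac{56}{15} e_{124} + 36 e_{134}
second term: -\frac{7}{9} - 12 e_{1} - \frac{14}{3} e_{3} - 14 e_{4} + \frac{49}{6} e_{12} - 21 e_{23} + \frac{21}{5} e_{34} + \frac{304}{45} e_{123} - \frac{56}{15} e_{124} - 36 e_{134}
Answer: \frac{14}{9} - \frac{49}{3} e_{12} + 42 e_{23} + 72 e_{134}


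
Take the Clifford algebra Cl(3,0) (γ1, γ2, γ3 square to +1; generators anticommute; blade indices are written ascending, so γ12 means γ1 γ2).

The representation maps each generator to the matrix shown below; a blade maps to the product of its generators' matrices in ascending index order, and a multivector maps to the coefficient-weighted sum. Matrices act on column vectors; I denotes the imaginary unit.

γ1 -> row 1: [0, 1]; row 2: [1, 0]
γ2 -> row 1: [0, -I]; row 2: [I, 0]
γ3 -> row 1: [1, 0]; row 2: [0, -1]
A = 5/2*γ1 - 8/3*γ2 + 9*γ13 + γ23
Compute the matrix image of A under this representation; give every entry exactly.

Bivector images (products of the table entries): rho(γ13) = rho(γ1)rho(γ3) = row 1: [0, -1]; row 2: [1, 0]; rho(γ23) = rho(γ2)rho(γ3) = row 1: [0, I]; row 2: [I, 0].
M = (5/2)*rho(γ1) + (-8/3)*rho(γ2) + (9)*rho(γ13) + (1)*rho(γ23), summed entrywise:
Answer: row 1: [0, -13/2 + 11*I/3]; row 2: [23/2 - 5*I/3, 0]


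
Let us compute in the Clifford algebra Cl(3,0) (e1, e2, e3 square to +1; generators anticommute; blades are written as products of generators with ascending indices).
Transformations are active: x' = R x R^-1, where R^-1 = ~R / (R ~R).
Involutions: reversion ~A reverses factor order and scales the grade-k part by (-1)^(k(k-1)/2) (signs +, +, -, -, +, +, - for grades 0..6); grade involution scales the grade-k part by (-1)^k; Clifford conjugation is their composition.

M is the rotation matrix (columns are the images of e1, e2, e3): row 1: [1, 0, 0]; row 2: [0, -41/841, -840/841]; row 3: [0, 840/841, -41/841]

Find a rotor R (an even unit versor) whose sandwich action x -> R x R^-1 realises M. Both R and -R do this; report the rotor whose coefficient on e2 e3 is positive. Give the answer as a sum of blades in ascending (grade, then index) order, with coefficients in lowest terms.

Method: write R = a + b12*e1 e2 + b13*e1 e3 + b23*e2 e3 with a^2 + b12^2 + b13^2 + b23^2 = 1 (so R^-1 = ~R). Expanding the columns R e_j ~R gives tr M = 4a^2 - 1 and, from the antisymmetric part, M21 - M12 = -4a*b12, M13 - M31 = 4a*b13, M32 - M23 = -4a*b23.
Here tr M = 759/841, so a^2 = (1 + tr M)/4 = 400/841 and a = ±20/29. Taking a = 20/29: M21 - M12 = 0, M13 - M31 = 0, M32 - M23 = 1680/841, giving b12 = 0, b13 = 0, b23 = -21/29, i.e. R = 20/29 - 21/29*e2 e3.
Its e2 e3 coefficient is negative, so report the other preimage -R.
Answer: -20/29 + 21/29*e2 e3. Why the constraint matters: R and -R act identically through the sandwich — M has trace 759/841 either way — so only the sign condition on e2 e3 picks one of the two preimages.


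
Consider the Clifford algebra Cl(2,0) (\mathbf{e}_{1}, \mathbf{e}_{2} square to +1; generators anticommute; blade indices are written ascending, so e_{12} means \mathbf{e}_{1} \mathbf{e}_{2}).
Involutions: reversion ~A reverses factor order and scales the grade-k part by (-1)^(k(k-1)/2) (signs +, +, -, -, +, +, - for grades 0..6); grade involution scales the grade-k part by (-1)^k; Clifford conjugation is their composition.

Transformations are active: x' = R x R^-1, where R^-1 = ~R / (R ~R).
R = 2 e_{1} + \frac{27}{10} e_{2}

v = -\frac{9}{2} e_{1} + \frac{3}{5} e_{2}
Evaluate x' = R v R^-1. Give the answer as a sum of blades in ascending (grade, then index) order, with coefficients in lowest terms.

~R = 2 e_{1} + \frac{27}{10} e_{2}, and R ~R = \frac{1129}{100}, so R^-1 = ~R / (\frac{1129}{100}).
R v = -\frac{369}{50} + \frac{267}{20} e_{12}
Answer: \frac{4257}{2258} e_{1} - \frac{23313}{5645} e_{2}


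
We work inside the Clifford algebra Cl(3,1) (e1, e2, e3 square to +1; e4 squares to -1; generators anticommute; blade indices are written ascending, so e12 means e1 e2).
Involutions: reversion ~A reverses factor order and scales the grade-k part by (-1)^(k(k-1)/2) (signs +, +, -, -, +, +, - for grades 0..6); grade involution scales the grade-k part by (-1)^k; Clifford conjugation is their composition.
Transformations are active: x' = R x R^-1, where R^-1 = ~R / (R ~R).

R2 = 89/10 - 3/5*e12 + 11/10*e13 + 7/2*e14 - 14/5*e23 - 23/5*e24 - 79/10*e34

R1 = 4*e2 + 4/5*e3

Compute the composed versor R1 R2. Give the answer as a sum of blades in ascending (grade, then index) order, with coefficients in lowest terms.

Distribute over the terms of R1 (each basis-blade product reordered to ascending indices, repeated generators contracted through their squares):
(4*e2) R2 = 12/5*e1 + 178/5*e2 - 56/5*e3 - 92/5*e4 - 22/5*e123 - 14*e124 - 158/5*e234
(4/5*e3) R2 = -22/25*e1 + 56/25*e2 + 178/25*e3 - 158/25*e4 - 12/25*e123 - 14/5*e134 + 92/25*e234
Summing the partial products and collecting blades:
Answer: 38/25*e1 + 946/25*e2 - 102/25*e3 - 618/25*e4 - 122/25*e123 - 14*e124 - 14/5*e134 - 698/25*e234


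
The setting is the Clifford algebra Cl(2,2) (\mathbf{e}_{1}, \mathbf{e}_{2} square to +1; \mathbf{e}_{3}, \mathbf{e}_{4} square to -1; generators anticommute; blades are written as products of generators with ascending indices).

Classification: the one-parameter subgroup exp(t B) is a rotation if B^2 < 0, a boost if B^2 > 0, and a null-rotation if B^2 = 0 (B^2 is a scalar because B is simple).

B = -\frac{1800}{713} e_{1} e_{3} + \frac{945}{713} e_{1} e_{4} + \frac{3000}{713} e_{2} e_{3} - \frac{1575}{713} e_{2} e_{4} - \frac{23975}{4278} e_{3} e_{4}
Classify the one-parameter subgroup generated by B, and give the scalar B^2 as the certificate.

B^2 term by term: the squares give (-\frac{1800}{713})^2*(e_{1} e_{3})^2 + (\frac{945}{713})^2*(e_{1} e_{4})^2 + (\frac{3000}{713})^2*(e_{2} e_{3})^2 + (-\frac{1575}{713})^2*(e_{2} e_{4})^2 + (-\frac{23975}{4278})^2*(e_{3} e_{4})^2 = \frac{3240000}{508369}*(+1) + \frac{893025}{508369}*(+1) + \frac{9000000}{508369}*(+1) + \frac{2480625}{508369}*(+1) + \frac{574800625}{18301284}*(-1) = -\frac{25}{36} (each basis 2-blade squares to minus the product of its generators' squares); cross terms between blades sharing an index anticommute and cancel; the commuting (index-disjoint) pairs give grade-4 terms 2*c*c'*(blade product), which cancel blade by blade — e_{1} e_{2} e_{3} e_{4}: -\frac{5670000}{508369} + \frac{5670000}{508369} = 0 — confirming B is simple. So B^2 = -\frac{25}{36}.
Answer: rotation, certificate B^2 = -\frac{25}{36}. Check the certificate: B^2 = -\frac{25}{36}, and that sign is decisive whatever form B takes.


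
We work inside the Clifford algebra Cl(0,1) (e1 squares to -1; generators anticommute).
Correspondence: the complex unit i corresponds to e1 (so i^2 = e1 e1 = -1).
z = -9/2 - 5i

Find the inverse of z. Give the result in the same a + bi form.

In blades: z = -9/2 - 5*e1.
With qbar = -9/2 + 5*e1 (scalar fixed, mapped units negated), z qbar = 181/4 (the sum of squared coefficients), so z^-1 = qbar / (181/4) = -18/181 + 20/181*e1; translating back:
Answer: -18/181 + 20/181*i


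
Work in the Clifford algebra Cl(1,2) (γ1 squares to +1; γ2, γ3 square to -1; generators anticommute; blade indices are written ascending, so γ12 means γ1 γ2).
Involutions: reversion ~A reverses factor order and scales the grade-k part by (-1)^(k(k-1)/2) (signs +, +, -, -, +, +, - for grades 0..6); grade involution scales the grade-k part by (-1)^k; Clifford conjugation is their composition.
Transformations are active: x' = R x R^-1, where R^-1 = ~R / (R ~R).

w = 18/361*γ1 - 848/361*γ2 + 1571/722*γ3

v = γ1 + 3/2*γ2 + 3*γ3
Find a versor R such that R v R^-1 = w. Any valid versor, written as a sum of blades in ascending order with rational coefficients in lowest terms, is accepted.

The midline construction: v and w both square to -41/4, so reflecting in their sum 379/361*γ1 - 613/722*γ2 + 3737/722*γ3 exchanges them.
Answer: 379/361*γ1 - 613/722*γ2 + 3737/722*γ3
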